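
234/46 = 117/23 = 5.09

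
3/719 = 3/719= 0.00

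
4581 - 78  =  4503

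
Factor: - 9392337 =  - 3^2*1043593^1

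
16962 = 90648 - 73686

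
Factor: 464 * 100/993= 2^6*3^( - 1 )*5^2*29^1*331^( - 1)=46400/993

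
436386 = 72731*6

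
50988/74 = 689 + 1/37 =689.03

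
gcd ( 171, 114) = 57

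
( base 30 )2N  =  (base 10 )83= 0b1010011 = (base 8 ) 123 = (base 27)32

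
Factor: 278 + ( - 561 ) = -283 = - 283^1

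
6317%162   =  161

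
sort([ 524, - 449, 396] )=[ - 449, 396, 524] 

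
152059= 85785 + 66274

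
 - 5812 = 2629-8441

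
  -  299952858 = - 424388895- -124436037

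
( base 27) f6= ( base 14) 215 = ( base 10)411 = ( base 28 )ej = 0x19B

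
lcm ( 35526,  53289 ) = 106578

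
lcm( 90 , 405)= 810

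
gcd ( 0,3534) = 3534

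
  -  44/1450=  - 1 + 703/725 = -0.03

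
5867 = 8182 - 2315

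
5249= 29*181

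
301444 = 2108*143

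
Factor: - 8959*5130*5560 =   -  255535765200=-2^4*3^3*5^2*17^2*19^1*31^1*139^1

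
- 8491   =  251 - 8742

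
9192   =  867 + 8325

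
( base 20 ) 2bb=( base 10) 1031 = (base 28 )18n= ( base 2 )10000000111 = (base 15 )48b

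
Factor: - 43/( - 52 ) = 2^(-2)*13^( - 1)*43^1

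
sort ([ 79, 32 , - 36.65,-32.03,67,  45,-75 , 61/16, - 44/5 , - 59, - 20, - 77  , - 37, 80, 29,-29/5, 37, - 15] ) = [ - 77, - 75, - 59, - 37,-36.65, - 32.03, - 20, - 15, - 44/5,  -  29/5 , 61/16, 29, 32,37,45, 67, 79, 80 ]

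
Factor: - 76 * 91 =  - 6916 =- 2^2*7^1*13^1 * 19^1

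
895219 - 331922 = 563297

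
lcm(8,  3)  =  24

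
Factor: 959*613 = 587867 = 7^1*137^1 * 613^1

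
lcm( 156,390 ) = 780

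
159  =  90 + 69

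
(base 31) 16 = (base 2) 100101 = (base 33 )14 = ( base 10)37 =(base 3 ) 1101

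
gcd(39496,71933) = 1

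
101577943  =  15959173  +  85618770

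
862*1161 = 1000782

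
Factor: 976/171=2^4*3^( - 2)*19^(-1)*61^1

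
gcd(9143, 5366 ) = 1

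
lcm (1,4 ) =4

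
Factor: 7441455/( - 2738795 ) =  - 3^1*7^1 * 97^( - 1 )*131^1*541^1*5647^ ( - 1) = - 1488291/547759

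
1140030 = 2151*530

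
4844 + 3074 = 7918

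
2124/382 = 1062/191 = 5.56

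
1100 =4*275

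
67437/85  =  793 + 32/85 = 793.38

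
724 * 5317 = 3849508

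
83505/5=16701 = 16701.00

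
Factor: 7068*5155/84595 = 7287108/16919 = 2^2*3^1*7^(- 1)*19^1 * 31^1*1031^1*2417^( - 1 )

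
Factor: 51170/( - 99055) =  - 2^1*7^1*11^( - 1 )*17^1*43^1*1801^( - 1 ) = - 10234/19811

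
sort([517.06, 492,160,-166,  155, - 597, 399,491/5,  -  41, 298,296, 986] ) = [ -597, - 166, - 41, 491/5,155, 160,296, 298,399,492, 517.06,986 ]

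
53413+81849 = 135262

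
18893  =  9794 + 9099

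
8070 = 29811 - 21741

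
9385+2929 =12314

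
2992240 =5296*565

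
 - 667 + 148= - 519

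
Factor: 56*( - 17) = -2^3*7^1*17^1=-  952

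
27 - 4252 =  - 4225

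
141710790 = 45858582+95852208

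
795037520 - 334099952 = 460937568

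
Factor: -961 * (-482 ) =2^1*31^2*241^1 = 463202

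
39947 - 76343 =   -  36396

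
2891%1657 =1234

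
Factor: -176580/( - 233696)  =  405/536 = 2^ (  -  3)*3^4*5^1*67^(-1) 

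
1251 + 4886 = 6137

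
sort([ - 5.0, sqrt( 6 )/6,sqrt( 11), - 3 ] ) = [ - 5.0, - 3,sqrt(6)/6,sqrt(11 ) ]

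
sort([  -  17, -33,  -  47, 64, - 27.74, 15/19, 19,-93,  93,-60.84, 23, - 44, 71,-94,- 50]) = [ - 94,-93,- 60.84, - 50, - 47, - 44 ,-33,  -  27.74, - 17, 15/19 , 19, 23, 64, 71,93]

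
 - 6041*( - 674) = 4071634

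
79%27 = 25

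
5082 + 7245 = 12327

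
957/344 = 2 + 269/344 = 2.78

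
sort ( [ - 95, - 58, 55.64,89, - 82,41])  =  [-95,-82,  -  58, 41,55.64,  89 ]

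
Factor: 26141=26141^1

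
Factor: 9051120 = 2^4*3^2*5^1 * 13^1*967^1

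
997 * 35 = 34895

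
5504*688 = 3786752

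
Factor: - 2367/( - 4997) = 9/19 = 3^2*19^(- 1 )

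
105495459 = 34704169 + 70791290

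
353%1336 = 353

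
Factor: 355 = 5^1 * 71^1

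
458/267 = 458/267 = 1.72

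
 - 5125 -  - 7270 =2145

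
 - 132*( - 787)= 103884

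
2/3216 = 1/1608 = 0.00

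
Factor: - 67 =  - 67^1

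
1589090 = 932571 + 656519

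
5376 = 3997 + 1379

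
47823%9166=1993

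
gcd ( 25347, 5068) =7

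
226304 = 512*442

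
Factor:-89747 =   -  7^1*12821^1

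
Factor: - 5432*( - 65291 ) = 354660712=2^3*7^1*97^1*109^1*599^1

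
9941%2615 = 2096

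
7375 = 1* 7375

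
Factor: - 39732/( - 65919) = 2^2*11^1*73^( - 1 )  =  44/73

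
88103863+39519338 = 127623201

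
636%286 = 64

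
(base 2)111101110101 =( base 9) 5376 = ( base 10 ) 3957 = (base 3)12102120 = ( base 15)128c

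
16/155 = 16/155 = 0.10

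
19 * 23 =437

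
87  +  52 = 139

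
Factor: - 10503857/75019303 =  - 7^1*13^3*683^1*8329^( - 1 )*9007^( - 1 ) 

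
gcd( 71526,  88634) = 182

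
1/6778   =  1/6778 = 0.00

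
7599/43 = 176 + 31/43 = 176.72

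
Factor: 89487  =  3^2*61^1*163^1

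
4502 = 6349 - 1847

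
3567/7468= 3567/7468 =0.48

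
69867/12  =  23289/4=5822.25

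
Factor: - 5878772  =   - 2^2*  1469693^1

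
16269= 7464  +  8805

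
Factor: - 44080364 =  -  2^2*11020091^1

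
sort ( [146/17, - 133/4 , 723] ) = [ - 133/4, 146/17,723] 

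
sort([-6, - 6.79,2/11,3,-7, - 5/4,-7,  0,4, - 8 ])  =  [ - 8, - 7, - 7, - 6.79,-6, - 5/4,  0,2/11 , 3,4]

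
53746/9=5971 + 7/9 = 5971.78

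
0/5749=0 = 0.00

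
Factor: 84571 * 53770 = 4547382670 = 2^1 * 5^1 * 19^1 * 23^1 * 283^1*3677^1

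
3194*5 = 15970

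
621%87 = 12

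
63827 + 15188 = 79015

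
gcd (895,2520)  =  5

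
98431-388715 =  - 290284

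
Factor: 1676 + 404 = 2080 = 2^5*5^1*13^1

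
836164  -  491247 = 344917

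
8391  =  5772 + 2619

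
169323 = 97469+71854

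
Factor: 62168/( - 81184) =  - 7771/10148   =  - 2^( - 2) *19^1*43^( - 1 )*59^(-1)*409^1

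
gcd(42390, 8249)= 1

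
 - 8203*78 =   -  639834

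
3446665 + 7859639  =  11306304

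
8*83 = 664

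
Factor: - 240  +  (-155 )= - 5^1*79^1 = -  395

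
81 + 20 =101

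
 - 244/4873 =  - 244/4873 = - 0.05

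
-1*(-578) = 578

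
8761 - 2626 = 6135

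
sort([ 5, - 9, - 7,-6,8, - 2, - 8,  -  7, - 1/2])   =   [ - 9,-8 , - 7 , - 7,  -  6, - 2, - 1/2,5, 8 ] 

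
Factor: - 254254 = -2^1*7^1*11^1*13^1 * 127^1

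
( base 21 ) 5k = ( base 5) 1000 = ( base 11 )104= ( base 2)1111101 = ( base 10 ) 125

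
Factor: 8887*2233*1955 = 38796331805 = 5^1*7^1*11^1*17^1*23^1*29^1 * 8887^1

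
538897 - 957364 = - 418467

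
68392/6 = 34196/3 = 11398.67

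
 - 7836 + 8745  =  909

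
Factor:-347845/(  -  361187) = 5^1*73^1*379^( - 1) = 365/379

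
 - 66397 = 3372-69769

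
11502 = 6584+4918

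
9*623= 5607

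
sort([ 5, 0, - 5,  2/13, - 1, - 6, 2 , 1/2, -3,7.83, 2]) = [ - 6,-5, - 3, - 1 , 0, 2/13, 1/2, 2, 2, 5, 7.83]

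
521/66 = 521/66 =7.89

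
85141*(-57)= - 4853037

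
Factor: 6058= 2^1 * 13^1*233^1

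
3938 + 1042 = 4980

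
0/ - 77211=0/1 = - 0.00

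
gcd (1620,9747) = 27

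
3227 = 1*3227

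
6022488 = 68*88566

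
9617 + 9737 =19354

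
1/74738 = 1/74738 = 0.00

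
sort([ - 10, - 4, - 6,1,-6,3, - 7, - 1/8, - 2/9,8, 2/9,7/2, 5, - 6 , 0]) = [ - 10 , - 7, - 6, - 6, - 6, - 4, - 2/9,- 1/8,0,2/9,1 , 3, 7/2,5, 8] 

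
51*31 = 1581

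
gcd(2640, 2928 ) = 48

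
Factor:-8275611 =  - 3^1*2758537^1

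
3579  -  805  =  2774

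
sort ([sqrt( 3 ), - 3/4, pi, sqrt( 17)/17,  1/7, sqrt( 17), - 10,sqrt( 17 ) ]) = [ - 10 , - 3/4,1/7, sqrt( 17 ) /17,sqrt ( 3 ),pi, sqrt(17),sqrt(17 ) ]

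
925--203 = 1128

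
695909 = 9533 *73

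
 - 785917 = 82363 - 868280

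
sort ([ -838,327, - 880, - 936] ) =[ - 936 ,  -  880,-838, 327 ] 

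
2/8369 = 2/8369 = 0.00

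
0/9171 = 0 = 0.00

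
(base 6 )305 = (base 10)113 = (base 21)58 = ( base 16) 71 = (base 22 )53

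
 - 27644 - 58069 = -85713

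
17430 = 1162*15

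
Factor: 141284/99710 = 2^1 * 5^( -1)*11^1*19^1*59^( - 1) = 418/295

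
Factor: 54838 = 2^1*7^1*3917^1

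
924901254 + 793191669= 1718092923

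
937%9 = 1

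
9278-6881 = 2397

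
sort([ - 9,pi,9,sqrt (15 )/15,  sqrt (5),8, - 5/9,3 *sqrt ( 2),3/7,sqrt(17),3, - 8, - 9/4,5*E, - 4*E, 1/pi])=[ - 4*E, - 9 ,-8, - 9/4, - 5/9,sqrt( 15 ) /15,1/pi, 3/7,  sqrt(5 ),3 , pi , sqrt (17 ), 3*sqrt( 2),8,9, 5*E]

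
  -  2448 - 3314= - 5762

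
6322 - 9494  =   -3172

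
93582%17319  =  6987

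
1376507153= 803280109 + 573227044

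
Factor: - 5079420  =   - 2^2*3^2*  5^1*28219^1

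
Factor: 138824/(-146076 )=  - 134/141= - 2^1*3^(-1)*47^(-1 )*67^1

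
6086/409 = 14+360/409 = 14.88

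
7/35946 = 7/35946 = 0.00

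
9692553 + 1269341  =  10961894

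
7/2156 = 1/308 = 0.00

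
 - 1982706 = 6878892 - 8861598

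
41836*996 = 41668656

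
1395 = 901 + 494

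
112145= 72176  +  39969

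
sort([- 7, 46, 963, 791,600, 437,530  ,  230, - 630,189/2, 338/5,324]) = [ -630, - 7,  46,  338/5 , 189/2  ,  230,324,437, 530, 600, 791, 963]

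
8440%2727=259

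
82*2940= 241080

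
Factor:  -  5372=-2^2*17^1 *79^1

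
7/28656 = 7/28656  =  0.00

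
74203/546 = 74203/546=135.90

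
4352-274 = 4078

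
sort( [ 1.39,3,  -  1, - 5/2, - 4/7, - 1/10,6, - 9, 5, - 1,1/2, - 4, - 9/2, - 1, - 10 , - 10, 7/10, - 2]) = [ - 10,  -  10, - 9, - 9/2, - 4, - 5/2, - 2 ,  -  1, - 1, - 1, - 4/7, - 1/10, 1/2,7/10, 1.39,3, 5 , 6] 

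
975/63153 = 325/21051  =  0.02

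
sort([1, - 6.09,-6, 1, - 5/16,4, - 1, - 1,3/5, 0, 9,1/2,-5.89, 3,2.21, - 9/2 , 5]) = [ - 6.09, - 6, -5.89, - 9/2,  -  1, - 1, - 5/16, 0,  1/2 , 3/5,1, 1 , 2.21, 3, 4,5,9 ]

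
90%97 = 90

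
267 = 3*89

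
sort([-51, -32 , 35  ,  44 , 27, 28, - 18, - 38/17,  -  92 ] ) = [-92,- 51, - 32, - 18,-38/17, 27,28,35,44 ] 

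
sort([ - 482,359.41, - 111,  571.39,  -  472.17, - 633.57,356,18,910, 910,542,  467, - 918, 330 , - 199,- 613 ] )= [  -  918,  -  633.57, - 613, - 482, - 472.17 , - 199, - 111,  18,330,356,359.41,467,542, 571.39, 910,  910 ]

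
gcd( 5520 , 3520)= 80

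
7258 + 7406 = 14664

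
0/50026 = 0 = 0.00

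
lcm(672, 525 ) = 16800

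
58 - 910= - 852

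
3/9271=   3/9271 = 0.00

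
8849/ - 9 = -984 + 7/9 = - 983.22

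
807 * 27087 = 21859209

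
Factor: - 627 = - 3^1*11^1*19^1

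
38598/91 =5514/13= 424.15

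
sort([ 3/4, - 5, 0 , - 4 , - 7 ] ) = [-7, - 5,  -  4, 0, 3/4 ] 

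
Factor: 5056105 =5^1*1011221^1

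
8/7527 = 8/7527 = 0.00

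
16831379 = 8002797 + 8828582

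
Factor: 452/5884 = 113/1471= 113^1*1471^( - 1)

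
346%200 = 146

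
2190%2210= 2190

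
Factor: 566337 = 3^1*188779^1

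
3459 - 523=2936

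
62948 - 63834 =-886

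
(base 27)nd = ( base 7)1564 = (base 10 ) 634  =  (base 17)235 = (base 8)1172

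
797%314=169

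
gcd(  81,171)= 9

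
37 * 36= 1332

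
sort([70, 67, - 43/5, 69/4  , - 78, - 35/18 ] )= [ - 78,-43/5, - 35/18 , 69/4, 67,70 ] 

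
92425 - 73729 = 18696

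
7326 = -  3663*( - 2 ) 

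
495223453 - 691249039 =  - 196025586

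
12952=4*3238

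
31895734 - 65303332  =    -  33407598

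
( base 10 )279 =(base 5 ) 2104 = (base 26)aj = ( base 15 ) 139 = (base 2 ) 100010111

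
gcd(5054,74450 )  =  2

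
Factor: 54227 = 211^1 * 257^1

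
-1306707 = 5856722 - 7163429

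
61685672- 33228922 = 28456750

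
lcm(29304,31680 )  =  1172160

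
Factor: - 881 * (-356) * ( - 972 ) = - 2^4*3^5*89^1*881^1 = - 304854192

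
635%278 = 79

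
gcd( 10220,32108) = 4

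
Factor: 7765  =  5^1*1553^1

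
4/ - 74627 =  - 1 + 74623/74627=-0.00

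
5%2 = 1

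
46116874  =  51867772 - 5750898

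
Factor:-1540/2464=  - 2^( - 3 )*5^1 = - 5/8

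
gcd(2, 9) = 1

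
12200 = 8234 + 3966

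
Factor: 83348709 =3^1*139^1*199877^1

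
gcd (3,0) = 3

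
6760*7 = 47320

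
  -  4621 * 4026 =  - 18604146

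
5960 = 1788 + 4172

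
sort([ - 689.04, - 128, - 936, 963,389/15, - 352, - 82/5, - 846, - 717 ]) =[ - 936, -846 , - 717 , - 689.04  , - 352, - 128, - 82/5 , 389/15,963 ]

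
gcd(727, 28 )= 1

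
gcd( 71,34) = 1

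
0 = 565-565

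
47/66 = 47/66  =  0.71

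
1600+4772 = 6372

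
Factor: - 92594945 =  - 5^1*2423^1 * 7643^1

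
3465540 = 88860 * 39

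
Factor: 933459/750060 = 311153/250020 = 2^( - 2)*3^( - 3) * 5^ ( - 1)*463^ ( - 1)*311153^1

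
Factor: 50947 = 13^1*3919^1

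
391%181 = 29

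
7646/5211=1 + 2435/5211 = 1.47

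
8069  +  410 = 8479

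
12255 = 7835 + 4420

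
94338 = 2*47169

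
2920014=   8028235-5108221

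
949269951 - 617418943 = 331851008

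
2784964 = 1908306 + 876658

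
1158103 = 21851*53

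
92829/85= 92829/85  =  1092.11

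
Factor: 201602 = 2^1 *100801^1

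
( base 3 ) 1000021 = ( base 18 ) 24g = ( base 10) 736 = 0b1011100000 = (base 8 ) 1340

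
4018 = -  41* (-98 )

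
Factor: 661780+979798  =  2^1*820789^1 = 1641578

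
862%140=22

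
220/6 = 36 + 2/3=36.67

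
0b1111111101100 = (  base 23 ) fa7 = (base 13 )3948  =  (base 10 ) 8172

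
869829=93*9353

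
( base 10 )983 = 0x3D7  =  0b1111010111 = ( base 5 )12413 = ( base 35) S3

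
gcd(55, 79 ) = 1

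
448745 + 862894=1311639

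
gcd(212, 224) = 4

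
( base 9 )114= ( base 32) 2u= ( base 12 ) 7a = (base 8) 136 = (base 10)94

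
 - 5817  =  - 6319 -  - 502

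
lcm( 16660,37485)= 149940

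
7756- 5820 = 1936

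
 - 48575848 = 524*( - 92702) 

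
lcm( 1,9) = 9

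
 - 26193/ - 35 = 26193/35 = 748.37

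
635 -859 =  - 224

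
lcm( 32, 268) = 2144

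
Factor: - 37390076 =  - 2^2*619^1*15101^1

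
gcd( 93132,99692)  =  4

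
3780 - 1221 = 2559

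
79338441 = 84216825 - 4878384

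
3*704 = 2112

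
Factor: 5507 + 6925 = 2^4 * 3^1*7^1*37^1 = 12432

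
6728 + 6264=12992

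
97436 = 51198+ 46238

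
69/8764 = 69/8764= 0.01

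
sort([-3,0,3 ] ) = [-3,0,3]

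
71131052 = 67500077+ 3630975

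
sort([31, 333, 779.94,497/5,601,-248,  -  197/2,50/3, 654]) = [  -  248, - 197/2,50/3,31, 497/5 , 333,601, 654,779.94] 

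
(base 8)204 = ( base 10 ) 132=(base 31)48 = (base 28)4K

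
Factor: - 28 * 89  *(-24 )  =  2^5 * 3^1*7^1*89^1 = 59808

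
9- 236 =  - 227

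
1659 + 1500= 3159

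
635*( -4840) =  - 3073400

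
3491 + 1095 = 4586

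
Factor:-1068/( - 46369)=2^2*3^1*521^( - 1 ) =12/521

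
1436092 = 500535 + 935557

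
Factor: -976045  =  - 5^1 * 7^1*79^1 *353^1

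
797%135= 122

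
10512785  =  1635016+8877769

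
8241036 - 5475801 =2765235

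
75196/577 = 130+186/577= 130.32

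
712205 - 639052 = 73153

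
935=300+635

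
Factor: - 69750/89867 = -2^1*3^2  *5^3*31^1*89867^(-1 ) 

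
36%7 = 1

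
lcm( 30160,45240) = 90480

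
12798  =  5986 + 6812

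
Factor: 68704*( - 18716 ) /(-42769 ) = 2^7 * 113^1 * 2251^( - 1) *4679^1 = 67677056/2251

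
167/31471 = 167/31471 = 0.01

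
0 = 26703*0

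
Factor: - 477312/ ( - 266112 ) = 3^( - 2)*7^(  -  1) * 113^1=113/63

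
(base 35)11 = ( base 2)100100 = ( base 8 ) 44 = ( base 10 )36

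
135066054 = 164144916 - 29078862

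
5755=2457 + 3298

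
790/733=790/733 = 1.08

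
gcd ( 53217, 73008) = 27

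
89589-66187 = 23402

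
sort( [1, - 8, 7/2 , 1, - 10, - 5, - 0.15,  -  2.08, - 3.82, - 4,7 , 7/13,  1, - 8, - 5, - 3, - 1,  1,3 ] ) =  [ - 10, - 8, - 8,  -  5, - 5, - 4, - 3.82 , - 3,-2.08,- 1, - 0.15,7/13,1,1,1 , 1,3,7/2,7]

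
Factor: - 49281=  - 3^1*16427^1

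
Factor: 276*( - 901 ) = - 2^2*3^1*17^1*23^1*53^1 = - 248676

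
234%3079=234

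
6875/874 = 6875/874=7.87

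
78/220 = 39/110 = 0.35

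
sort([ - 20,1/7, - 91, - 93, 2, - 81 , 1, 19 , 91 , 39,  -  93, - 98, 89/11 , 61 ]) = [ - 98, - 93,-93, - 91,-81, - 20,1/7,1,2,89/11, 19,39,61, 91 ] 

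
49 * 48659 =2384291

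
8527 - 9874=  - 1347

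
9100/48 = 189  +  7/12 = 189.58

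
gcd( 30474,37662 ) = 6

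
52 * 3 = 156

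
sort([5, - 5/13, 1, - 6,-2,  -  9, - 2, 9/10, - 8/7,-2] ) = [ - 9 , - 6, - 2, - 2,-2,-8/7,-5/13,9/10, 1, 5 ] 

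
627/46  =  13 + 29/46 = 13.63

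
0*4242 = 0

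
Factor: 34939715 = 5^1*6987943^1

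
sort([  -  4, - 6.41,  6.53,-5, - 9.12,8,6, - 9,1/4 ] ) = [ - 9.12 , - 9, - 6.41, - 5, - 4, 1/4,6 , 6.53,8 ] 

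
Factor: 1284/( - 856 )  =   - 3/2 = - 2^( - 1)*3^1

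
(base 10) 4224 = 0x1080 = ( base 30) 4KO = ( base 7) 15213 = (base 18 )d0c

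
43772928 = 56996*768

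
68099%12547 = 5364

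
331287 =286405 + 44882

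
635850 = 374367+261483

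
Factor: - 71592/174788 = -17898/43697=- 2^1 * 3^1*19^1*37^( - 1)*157^1*1181^( - 1 )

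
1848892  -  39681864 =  - 37832972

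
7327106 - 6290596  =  1036510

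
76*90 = 6840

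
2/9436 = 1/4718=0.00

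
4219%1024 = 123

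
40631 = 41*991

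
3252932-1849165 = 1403767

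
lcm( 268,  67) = 268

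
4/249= 4/249 = 0.02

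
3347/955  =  3347/955=3.50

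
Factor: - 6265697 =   -  6265697^1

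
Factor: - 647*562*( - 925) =2^1*5^2*37^1 * 281^1*647^1 = 336342950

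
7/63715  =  7/63715  =  0.00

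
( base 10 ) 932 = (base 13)569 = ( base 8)1644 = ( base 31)u2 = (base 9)1245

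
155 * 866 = 134230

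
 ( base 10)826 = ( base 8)1472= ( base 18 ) 29G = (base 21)1I7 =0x33A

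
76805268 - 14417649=62387619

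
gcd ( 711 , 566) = 1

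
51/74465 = 51/74465 = 0.00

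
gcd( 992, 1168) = 16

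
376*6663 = 2505288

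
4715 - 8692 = -3977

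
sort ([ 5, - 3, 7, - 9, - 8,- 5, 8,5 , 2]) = [- 9, - 8, - 5, - 3, 2,  5,5 , 7, 8] 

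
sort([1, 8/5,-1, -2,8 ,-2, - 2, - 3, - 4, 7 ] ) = [ - 4, - 3 ,-2, - 2, -2, - 1,1,  8/5, 7, 8 ] 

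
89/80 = 89/80 = 1.11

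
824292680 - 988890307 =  - 164597627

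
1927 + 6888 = 8815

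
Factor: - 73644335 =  - 5^1*14728867^1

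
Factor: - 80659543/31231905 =  -  3^( - 1) * 5^(-1) * 17^1*89^2*599^1*2082127^ (-1)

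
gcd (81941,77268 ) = 1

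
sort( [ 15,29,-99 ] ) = [ - 99 , 15,29] 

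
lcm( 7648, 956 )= 7648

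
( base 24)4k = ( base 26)4c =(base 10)116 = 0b1110100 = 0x74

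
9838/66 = 4919/33 = 149.06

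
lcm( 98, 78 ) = 3822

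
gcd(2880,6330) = 30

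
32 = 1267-1235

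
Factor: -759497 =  - 179^1 * 4243^1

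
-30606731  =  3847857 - 34454588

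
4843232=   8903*544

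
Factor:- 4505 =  - 5^1*17^1*53^1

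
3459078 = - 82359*(-42)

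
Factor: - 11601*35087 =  - 3^2 * 13^1 * 1289^1 * 2699^1 = -  407044287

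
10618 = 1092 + 9526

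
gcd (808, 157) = 1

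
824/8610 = 412/4305=0.10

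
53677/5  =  10735 + 2/5=10735.40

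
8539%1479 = 1144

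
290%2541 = 290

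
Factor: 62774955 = 3^2*5^1*19^1*73421^1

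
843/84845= 843/84845= 0.01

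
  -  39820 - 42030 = -81850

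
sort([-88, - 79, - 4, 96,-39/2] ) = [  -  88,-79, -39/2,-4,96]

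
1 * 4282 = 4282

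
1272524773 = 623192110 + 649332663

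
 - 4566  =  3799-8365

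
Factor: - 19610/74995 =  - 2^1*37^1 *283^( - 1 ) = -74/283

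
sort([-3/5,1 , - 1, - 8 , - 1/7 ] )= [  -  8, - 1,-3/5, - 1/7, 1]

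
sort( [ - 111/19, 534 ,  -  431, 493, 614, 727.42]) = [  -  431,  -  111/19,493, 534,614,727.42] 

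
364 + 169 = 533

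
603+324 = 927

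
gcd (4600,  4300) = 100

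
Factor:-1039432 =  - 2^3*41^1*3169^1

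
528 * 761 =401808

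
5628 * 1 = 5628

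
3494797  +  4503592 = 7998389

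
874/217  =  4 + 6/217=4.03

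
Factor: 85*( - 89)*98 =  - 2^1*5^1 * 7^2*17^1 * 89^1 = - 741370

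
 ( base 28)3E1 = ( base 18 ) 889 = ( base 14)1001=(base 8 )5271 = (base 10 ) 2745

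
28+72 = 100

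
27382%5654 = 4766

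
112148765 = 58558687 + 53590078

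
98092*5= 490460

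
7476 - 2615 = 4861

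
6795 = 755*9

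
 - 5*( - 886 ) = 4430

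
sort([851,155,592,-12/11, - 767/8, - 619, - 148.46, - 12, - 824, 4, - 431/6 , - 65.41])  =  [ - 824, - 619, - 148.46, - 767/8, - 431/6, - 65.41, - 12, - 12/11,4,155,592,851] 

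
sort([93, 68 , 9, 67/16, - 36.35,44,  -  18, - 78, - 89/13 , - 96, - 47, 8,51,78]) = [ - 96, - 78, - 47 , - 36.35  ,-18 , - 89/13,67/16, 8,9,44, 51,68 , 78,93]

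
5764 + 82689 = 88453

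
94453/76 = 94453/76=1242.80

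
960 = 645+315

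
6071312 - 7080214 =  - 1008902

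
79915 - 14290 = 65625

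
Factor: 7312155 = 3^1 *5^1 * 487477^1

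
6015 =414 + 5601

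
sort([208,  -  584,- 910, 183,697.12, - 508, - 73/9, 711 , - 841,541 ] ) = [ - 910, - 841,  -  584, -508, - 73/9, 183, 208,541,  697.12 , 711 ]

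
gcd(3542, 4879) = 7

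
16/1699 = 16/1699  =  0.01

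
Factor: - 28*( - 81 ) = 2268 = 2^2*3^4*7^1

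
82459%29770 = 22919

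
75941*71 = 5391811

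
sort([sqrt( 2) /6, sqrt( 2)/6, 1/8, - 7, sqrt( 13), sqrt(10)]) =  [  -  7, 1/8, sqrt( 2) /6,  sqrt( 2) /6, sqrt( 10), sqrt( 13)]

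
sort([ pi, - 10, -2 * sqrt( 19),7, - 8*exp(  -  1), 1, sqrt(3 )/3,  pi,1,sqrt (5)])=[  -  10,  -  2*sqrt(19 ), - 8 * exp( - 1), sqrt(3) /3, 1 , 1,sqrt( 5),  pi, pi, 7]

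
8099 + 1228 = 9327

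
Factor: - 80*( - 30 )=2^5*3^1 * 5^2 = 2400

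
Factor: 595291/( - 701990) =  -2^( - 1)*5^(  -  1)*70199^ ( - 1 )*595291^1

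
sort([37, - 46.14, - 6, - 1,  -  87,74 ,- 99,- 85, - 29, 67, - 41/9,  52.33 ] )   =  [-99, - 87,-85,-46.14, - 29, - 6, - 41/9, - 1,  37,52.33,  67 , 74 ] 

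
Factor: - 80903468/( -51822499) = 2^2*43^1 * 53^( -1) * 79^( - 1 )*647^1*727^1*12377^(-1) 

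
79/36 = 79/36 = 2.19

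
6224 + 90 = 6314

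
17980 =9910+8070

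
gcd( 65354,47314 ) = 82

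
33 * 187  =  6171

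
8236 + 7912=16148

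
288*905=260640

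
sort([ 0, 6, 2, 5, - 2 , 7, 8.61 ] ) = [ - 2, 0, 2,5 , 6,7, 8.61 ] 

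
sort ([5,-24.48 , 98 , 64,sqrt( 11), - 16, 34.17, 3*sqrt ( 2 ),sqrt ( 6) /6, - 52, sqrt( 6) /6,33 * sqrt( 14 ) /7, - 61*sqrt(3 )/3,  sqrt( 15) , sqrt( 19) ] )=[ - 52 , - 61*sqrt(3)/3 ,-24.48, - 16, sqrt( 6) /6,sqrt( 6 ) /6,sqrt ( 11 ),sqrt( 15 ), 3*sqrt(2),sqrt (19),5,33*sqrt(14 )/7,34.17,64, 98 ] 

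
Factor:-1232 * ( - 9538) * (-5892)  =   - 69235807872 = -  2^7*3^1*7^1*11^1 * 19^1*251^1*491^1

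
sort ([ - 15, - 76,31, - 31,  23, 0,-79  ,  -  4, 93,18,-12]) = [  -  79, - 76, - 31, - 15, - 12, - 4,0,18,23,  31, 93]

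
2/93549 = 2/93549 = 0.00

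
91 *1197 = 108927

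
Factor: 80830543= 2293^1*35251^1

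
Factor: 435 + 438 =3^2 * 97^1 = 873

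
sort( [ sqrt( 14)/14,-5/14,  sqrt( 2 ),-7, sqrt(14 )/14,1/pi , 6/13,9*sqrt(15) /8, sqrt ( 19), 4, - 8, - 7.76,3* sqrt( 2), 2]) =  [ -8,-7.76,  -  7,-5/14,sqrt(14)/14,sqrt (14 )/14, 1/pi,6/13,  sqrt( 2 ),  2,4 , 3 * sqrt( 2),9 * sqrt( 15)/8, sqrt(19 )]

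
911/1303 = 911/1303 = 0.70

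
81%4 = 1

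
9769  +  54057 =63826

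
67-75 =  -8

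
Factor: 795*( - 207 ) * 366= - 60230790  =  - 2^1*3^4 * 5^1*23^1*53^1*61^1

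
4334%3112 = 1222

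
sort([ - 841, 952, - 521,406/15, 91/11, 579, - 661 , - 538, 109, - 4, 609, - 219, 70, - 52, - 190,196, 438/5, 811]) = [ - 841, - 661, - 538, - 521,-219, - 190 ,-52,-4,91/11,406/15, 70, 438/5, 109,196 , 579 , 609, 811, 952 ]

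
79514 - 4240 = 75274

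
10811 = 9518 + 1293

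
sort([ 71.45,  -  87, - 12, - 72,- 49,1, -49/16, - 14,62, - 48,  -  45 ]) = [  -  87,  -  72, -49,-48, - 45,-14, -12, - 49/16,  1,62,71.45]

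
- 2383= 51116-53499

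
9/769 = 9/769 = 0.01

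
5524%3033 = 2491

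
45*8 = 360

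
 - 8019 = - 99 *81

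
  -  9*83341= - 750069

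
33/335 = 33/335= 0.10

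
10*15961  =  159610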